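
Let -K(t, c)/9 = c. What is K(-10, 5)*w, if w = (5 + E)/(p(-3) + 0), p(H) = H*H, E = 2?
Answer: -35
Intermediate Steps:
p(H) = H²
K(t, c) = -9*c
w = 7/9 (w = (5 + 2)/((-3)² + 0) = 7/(9 + 0) = 7/9 ≈ 0.77778)
K(-10, 5)*w = -9*5*(7/9) = -45*7/9 = -35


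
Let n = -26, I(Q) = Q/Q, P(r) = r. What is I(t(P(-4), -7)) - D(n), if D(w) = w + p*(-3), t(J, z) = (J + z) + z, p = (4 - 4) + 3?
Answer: 36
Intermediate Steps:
p = 3 (p = 0 + 3 = 3)
t(J, z) = J + 2*z
I(Q) = 1
D(w) = -9 + w (D(w) = w + 3*(-3) = w - 9 = -9 + w)
I(t(P(-4), -7)) - D(n) = 1 - (-9 - 26) = 1 - 1*(-35) = 1 + 35 = 36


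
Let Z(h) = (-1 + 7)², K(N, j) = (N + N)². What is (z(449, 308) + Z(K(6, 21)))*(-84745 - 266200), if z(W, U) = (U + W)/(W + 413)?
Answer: -11156190605/862 ≈ -1.2942e+7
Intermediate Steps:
K(N, j) = 4*N² (K(N, j) = (2*N)² = 4*N²)
z(W, U) = (U + W)/(413 + W)
Z(h) = 36 (Z(h) = 6² = 36)
(z(449, 308) + Z(K(6, 21)))*(-84745 - 266200) = ((308 + 449)/(413 + 449) + 36)*(-84745 - 266200) = (757/862 + 36)*(-350945) = (31789/862)*(-350945) = -11156190605/862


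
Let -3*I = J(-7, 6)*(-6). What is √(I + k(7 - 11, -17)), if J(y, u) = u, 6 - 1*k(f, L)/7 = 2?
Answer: 2*√10 ≈ 6.3246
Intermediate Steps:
k(f, L) = 28 (k(f, L) = 42 - 7*2 = 42 - 14 = 28)
I = 12 (I = -2*(-6) = -⅓*(-36) = 12)
√(I + k(7 - 11, -17)) = √(12 + 28) = √40 = 2*√10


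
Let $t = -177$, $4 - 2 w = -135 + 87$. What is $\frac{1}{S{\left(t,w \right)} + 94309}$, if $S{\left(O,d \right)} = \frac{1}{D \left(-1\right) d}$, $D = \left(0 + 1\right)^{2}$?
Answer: $\frac{26}{2452033} \approx 1.0603 \cdot 10^{-5}$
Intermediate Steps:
$w = 26$ ($w = 2 - \frac{-135 + 87}{2} = 2 - -24 = 2 + 24 = 26$)
$D = 1$ ($D = 1^{2} = 1$)
$S{\left(O,d \right)} = - \frac{1}{d}$ ($S{\left(O,d \right)} = \frac{1}{1 \left(-1\right) d} = \frac{1}{\left(-1\right) d} = - \frac{1}{d}$)
$\frac{1}{S{\left(t,w \right)} + 94309} = \frac{1}{- \frac{1}{26} + 94309} = \frac{1}{\frac{2452033}{26}} = \frac{26}{2452033}$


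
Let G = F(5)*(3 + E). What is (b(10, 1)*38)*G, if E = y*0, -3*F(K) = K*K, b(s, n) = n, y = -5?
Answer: -950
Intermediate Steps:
F(K) = -K²/3 (F(K) = -K*K/3 = -K²/3)
E = 0 (E = -5*0 = 0)
G = -25 (G = (-⅓*5²)*(3 + 0) = -⅓*25*3 = -25/3*3 = -25)
(b(10, 1)*38)*G = (1*38)*(-25) = 38*(-25) = -950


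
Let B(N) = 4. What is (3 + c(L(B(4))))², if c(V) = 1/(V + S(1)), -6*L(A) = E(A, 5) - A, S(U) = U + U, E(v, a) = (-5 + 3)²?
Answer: 49/4 ≈ 12.250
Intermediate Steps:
E(v, a) = 4 (E(v, a) = (-2)² = 4)
S(U) = 2*U
L(A) = -⅔ + A/6 (L(A) = -(4 - A)/6 = -⅔ + A/6)
c(V) = 1/(2 + V) (c(V) = 1/(V + 2*1) = 1/(V + 2) = 1/(2 + V))
(3 + c(L(B(4))))² = (3 + 1/(2 + (-⅔ + (⅙)*4)))² = (3 + 1/(2 + (-⅔ + ⅔)))² = (3 + 1/(2 + 0))² = (3 + 1/2)² = (3 + ½)² = (7/2)² = 49/4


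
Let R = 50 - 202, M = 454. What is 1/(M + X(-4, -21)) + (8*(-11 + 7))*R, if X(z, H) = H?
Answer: 2106113/433 ≈ 4864.0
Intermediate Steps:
R = -152
1/(M + X(-4, -21)) + (8*(-11 + 7))*R = 1/(454 - 21) + (8*(-11 + 7))*(-152) = 1/433 + (8*(-4))*(-152) = 1/433 - 32*(-152) = 1/433 + 4864 = 2106113/433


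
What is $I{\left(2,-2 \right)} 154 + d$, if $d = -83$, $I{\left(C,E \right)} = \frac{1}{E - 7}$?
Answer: $- \frac{901}{9} \approx -100.11$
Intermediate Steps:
$I{\left(C,E \right)} = \frac{1}{-7 + E}$
$I{\left(2,-2 \right)} 154 + d = \frac{1}{-7 - 2} \cdot 154 - 83 = \frac{1}{-9} \cdot 154 - 83 = \left(- \frac{1}{9}\right) 154 - 83 = - \frac{154}{9} - 83 = - \frac{901}{9}$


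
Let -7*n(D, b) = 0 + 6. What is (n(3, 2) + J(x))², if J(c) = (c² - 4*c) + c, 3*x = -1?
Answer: 256/3969 ≈ 0.064500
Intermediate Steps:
x = -⅓ (x = (⅓)*(-1) = -⅓ ≈ -0.33333)
n(D, b) = -6/7 (n(D, b) = -(0 + 6)/7 = -⅐*6 = -6/7)
J(c) = c² - 3*c
(n(3, 2) + J(x))² = (-6/7 - (-3 - ⅓)/3)² = (-6/7 - ⅓*(-10/3))² = (-6/7 + 10/9)² = (16/63)² = 256/3969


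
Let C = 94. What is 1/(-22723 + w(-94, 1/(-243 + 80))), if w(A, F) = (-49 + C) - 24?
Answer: -1/22702 ≈ -4.4049e-5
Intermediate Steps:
w(A, F) = 21 (w(A, F) = (-49 + 94) - 24 = 45 - 24 = 21)
1/(-22723 + w(-94, 1/(-243 + 80))) = 1/(-22723 + 21) = 1/(-22702) = -1/22702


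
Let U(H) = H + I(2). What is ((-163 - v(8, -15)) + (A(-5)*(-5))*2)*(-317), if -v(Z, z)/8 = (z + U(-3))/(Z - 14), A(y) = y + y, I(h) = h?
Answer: 39625/3 ≈ 13208.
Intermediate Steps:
U(H) = 2 + H (U(H) = H + 2 = 2 + H)
A(y) = 2*y
v(Z, z) = -8*(-1 + z)/(-14 + Z) (v(Z, z) = -8*(z + (2 - 3))/(Z - 14) = -8*(z - 1)/(-14 + Z) = -8*(-1 + z)/(-14 + Z))
((-163 - v(8, -15)) + (A(-5)*(-5))*2)*(-317) = ((-163 - 8*(1 - 1*(-15))/(-14 + 8)) + ((2*(-5))*(-5))*2)*(-317) = ((-163 - 8*(1 + 15)/(-6)) - 10*(-5)*2)*(-317) = ((-163 - 8*(-1)*16/6) + 50*2)*(-317) = ((-163 - 1*(-64/3)) + 100)*(-317) = ((-163 + 64/3) + 100)*(-317) = (-425/3 + 100)*(-317) = -125/3*(-317) = 39625/3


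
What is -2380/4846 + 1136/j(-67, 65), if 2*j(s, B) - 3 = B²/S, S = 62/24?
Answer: 110213066/123071439 ≈ 0.89552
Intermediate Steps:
S = 31/12 (S = 62*(1/24) = 31/12 ≈ 2.5833)
j(s, B) = 3/2 + 6*B²/31 (j(s, B) = 3/2 + (B²/(31/12))/2 = 3/2 + (B²*(12/31))/2 = 3/2 + (12*B²/31)/2 = 3/2 + 6*B²/31)
-2380/4846 + 1136/j(-67, 65) = -2380/4846 + 1136/(3/2 + (6/31)*65²) = -2380*1/4846 + 1136/(3/2 + (6/31)*4225) = -1190/2423 + 1136/(3/2 + 25350/31) = -1190/2423 + 1136/(50793/62) = -1190/2423 + 1136*(62/50793) = -1190/2423 + 70432/50793 = 110213066/123071439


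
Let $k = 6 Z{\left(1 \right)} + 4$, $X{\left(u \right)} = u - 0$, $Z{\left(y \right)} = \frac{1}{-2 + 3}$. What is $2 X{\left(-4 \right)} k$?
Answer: $-80$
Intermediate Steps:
$Z{\left(y \right)} = 1$ ($Z{\left(y \right)} = 1^{-1} = 1$)
$X{\left(u \right)} = u$ ($X{\left(u \right)} = u + 0 = u$)
$k = 10$ ($k = 6 \cdot 1 + 4 = 6 + 4 = 10$)
$2 X{\left(-4 \right)} k = 2 \left(-4\right) 10 = \left(-8\right) 10 = -80$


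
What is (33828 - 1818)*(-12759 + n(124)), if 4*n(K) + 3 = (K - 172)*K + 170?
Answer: -909420105/2 ≈ -4.5471e+8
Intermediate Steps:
n(K) = 167/4 + K*(-172 + K)/4 (n(K) = -3/4 + ((K - 172)*K + 170)/4 = -3/4 + ((-172 + K)*K + 170)/4 = -3/4 + (K*(-172 + K) + 170)/4 = -3/4 + (170 + K*(-172 + K))/4 = -3/4 + (85/2 + K*(-172 + K)/4) = 167/4 + K*(-172 + K)/4)
(33828 - 1818)*(-12759 + n(124)) = (33828 - 1818)*(-12759 + (167/4 - 43*124 + (1/4)*124**2)) = 32010*(-12759 + (167/4 - 5332 + (1/4)*15376)) = 32010*(-12759 + (167/4 - 5332 + 3844)) = 32010*(-12759 - 5785/4) = 32010*(-56821/4) = -909420105/2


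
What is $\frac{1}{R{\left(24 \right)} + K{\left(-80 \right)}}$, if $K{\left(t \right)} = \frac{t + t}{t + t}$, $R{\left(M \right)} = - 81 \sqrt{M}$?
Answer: $- \frac{1}{157463} - \frac{162 \sqrt{6}}{157463} \approx -0.0025264$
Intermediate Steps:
$K{\left(t \right)} = 1$ ($K{\left(t \right)} = \frac{2 t}{2 t} = 2 t \frac{1}{2 t} = 1$)
$\frac{1}{R{\left(24 \right)} + K{\left(-80 \right)}} = \frac{1}{- 81 \sqrt{24} + 1} = \frac{1}{- 81 \cdot 2 \sqrt{6} + 1} = \frac{1}{- 162 \sqrt{6} + 1} = \frac{1}{1 - 162 \sqrt{6}}$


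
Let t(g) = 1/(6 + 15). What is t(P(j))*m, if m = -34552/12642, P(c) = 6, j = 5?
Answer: -2468/18963 ≈ -0.13015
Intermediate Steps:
t(g) = 1/21
m = -2468/903 (m = -34552*1/12642 = -2468/903 ≈ -2.7331)
t(P(j))*m = (1/21)*(-2468/903) = -2468/18963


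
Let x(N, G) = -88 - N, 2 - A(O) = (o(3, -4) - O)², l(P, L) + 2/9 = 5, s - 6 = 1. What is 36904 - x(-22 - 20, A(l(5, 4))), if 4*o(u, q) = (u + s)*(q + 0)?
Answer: 36950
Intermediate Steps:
s = 7 (s = 6 + 1 = 7)
o(u, q) = q*(7 + u)/4 (o(u, q) = ((u + 7)*(q + 0))/4 = ((7 + u)*q)/4 = (q*(7 + u))/4 = q*(7 + u)/4)
l(P, L) = 43/9 (l(P, L) = -2/9 + 5 = 43/9)
A(O) = 2 - (-10 - O)² (A(O) = 2 - ((¼)*(-4)*(7 + 3) - O)² = 2 - ((¼)*(-4)*10 - O)² = 2 - (-10 - O)²)
36904 - x(-22 - 20, A(l(5, 4))) = 36904 - (-88 - (-22 - 20)) = 36904 - (-88 - 1*(-42)) = 36904 - (-88 + 42) = 36904 - 1*(-46) = 36904 + 46 = 36950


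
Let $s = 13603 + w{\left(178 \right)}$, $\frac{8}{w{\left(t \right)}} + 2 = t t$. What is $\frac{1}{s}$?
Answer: $\frac{15841}{215485127} \approx 7.3513 \cdot 10^{-5}$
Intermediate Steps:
$w{\left(t \right)} = \frac{8}{-2 + t^{2}}$ ($w{\left(t \right)} = \frac{8}{-2 + t t} = \frac{8}{-2 + t^{2}}$)
$s = \frac{215485127}{15841}$ ($s = 13603 + \frac{8}{-2 + 178^{2}} = 13603 + \frac{8}{-2 + 31684} = 13603 + \frac{8}{31682} = 13603 + 8 \cdot \frac{1}{31682} = 13603 + \frac{4}{15841} = \frac{215485127}{15841} \approx 13603.0$)
$\frac{1}{s} = \frac{1}{\frac{215485127}{15841}} = \frac{15841}{215485127}$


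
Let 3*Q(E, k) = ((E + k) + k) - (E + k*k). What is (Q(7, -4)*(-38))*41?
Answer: 12464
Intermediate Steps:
Q(E, k) = -k²/3 + 2*k/3 (Q(E, k) = (((E + k) + k) - (E + k*k))/3 = ((E + 2*k) - (E + k²))/3 = ((E + 2*k) + (-E - k²))/3 = (-k² + 2*k)/3 = -k²/3 + 2*k/3)
(Q(7, -4)*(-38))*41 = (((⅓)*(-4)*(2 - 1*(-4)))*(-38))*41 = (((⅓)*(-4)*(2 + 4))*(-38))*41 = (((⅓)*(-4)*6)*(-38))*41 = -8*(-38)*41 = 304*41 = 12464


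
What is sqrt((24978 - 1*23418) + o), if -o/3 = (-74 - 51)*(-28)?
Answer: 2*I*sqrt(2235) ≈ 94.552*I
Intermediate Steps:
o = -10500 (o = -3*(-74 - 51)*(-28) = -(-375)*(-28) = -3*3500 = -10500)
sqrt((24978 - 1*23418) + o) = sqrt((24978 - 1*23418) - 10500) = sqrt((24978 - 23418) - 10500) = sqrt(1560 - 10500) = sqrt(-8940) = 2*I*sqrt(2235)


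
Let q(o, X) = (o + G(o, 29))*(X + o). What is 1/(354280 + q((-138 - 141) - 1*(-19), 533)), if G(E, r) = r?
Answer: 1/291217 ≈ 3.4339e-6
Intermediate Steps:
q(o, X) = (29 + o)*(X + o) (q(o, X) = (o + 29)*(X + o) = (29 + o)*(X + o))
1/(354280 + q((-138 - 141) - 1*(-19), 533)) = 1/(354280 + (((-138 - 141) - 1*(-19))**2 + 29*533 + 29*((-138 - 141) - 1*(-19)) + 533*((-138 - 141) - 1*(-19)))) = 1/(354280 + ((-279 + 19)**2 + 15457 + 29*(-279 + 19) + 533*(-279 + 19))) = 1/(354280 + ((-260)**2 + 15457 + 29*(-260) + 533*(-260))) = 1/(354280 + (67600 + 15457 - 7540 - 138580)) = 1/(354280 - 63063) = 1/291217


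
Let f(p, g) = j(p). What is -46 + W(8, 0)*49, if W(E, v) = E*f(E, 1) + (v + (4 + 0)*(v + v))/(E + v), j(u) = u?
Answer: 3090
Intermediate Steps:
f(p, g) = p
W(E, v) = E² + 9*v/(E + v) (W(E, v) = E*E + (v + (4 + 0)*(v + v))/(E + v) = E² + (v + 4*(2*v))/(E + v) = E² + (v + 8*v)/(E + v) = E² + (9*v)/(E + v) = E² + 9*v/(E + v))
-46 + W(8, 0)*49 = -46 + ((8³ + 9*0 + 0*8²)/(8 + 0))*49 = -46 + ((512 + 0 + 0*64)/8)*49 = -46 + ((512 + 0 + 0)/8)*49 = -46 + ((⅛)*512)*49 = -46 + 64*49 = -46 + 3136 = 3090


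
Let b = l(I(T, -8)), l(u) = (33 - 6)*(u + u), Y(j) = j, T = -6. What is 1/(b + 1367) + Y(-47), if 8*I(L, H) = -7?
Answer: -248109/5279 ≈ -46.999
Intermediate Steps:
I(L, H) = -7/8 (I(L, H) = (⅛)*(-7) = -7/8)
l(u) = 54*u (l(u) = 27*(2*u) = 54*u)
b = -189/4 (b = 54*(-7/8) = -189/4 ≈ -47.250)
1/(b + 1367) + Y(-47) = 1/(-189/4 + 1367) - 47 = 1/(5279/4) - 47 = 4/5279 - 47 = -248109/5279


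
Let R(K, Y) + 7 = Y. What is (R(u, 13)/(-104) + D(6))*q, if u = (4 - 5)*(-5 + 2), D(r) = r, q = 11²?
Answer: 37389/52 ≈ 719.02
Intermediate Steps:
q = 121
u = 3 (u = -1*(-3) = 3)
R(K, Y) = -7 + Y
(R(u, 13)/(-104) + D(6))*q = ((-7 + 13)/(-104) + 6)*121 = (6*(-1/104) + 6)*121 = (-3/52 + 6)*121 = (309/52)*121 = 37389/52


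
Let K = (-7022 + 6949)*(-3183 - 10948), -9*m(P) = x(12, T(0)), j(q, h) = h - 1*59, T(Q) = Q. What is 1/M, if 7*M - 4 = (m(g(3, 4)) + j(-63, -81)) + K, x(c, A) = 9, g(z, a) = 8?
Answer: 7/1031426 ≈ 6.7867e-6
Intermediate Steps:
j(q, h) = -59 + h (j(q, h) = h - 59 = -59 + h)
m(P) = -1 (m(P) = -1/9*9 = -1)
K = 1031563 (K = -73*(-14131) = 1031563)
M = 1031426/7 (M = 4/7 + ((-1 + (-59 - 81)) + 1031563)/7 = 4/7 + ((-1 - 140) + 1031563)/7 = 4/7 + (-141 + 1031563)/7 = 4/7 + (1/7)*1031422 = 4/7 + 147346 = 1031426/7 ≈ 1.4735e+5)
1/M = 1/(1031426/7) = 7/1031426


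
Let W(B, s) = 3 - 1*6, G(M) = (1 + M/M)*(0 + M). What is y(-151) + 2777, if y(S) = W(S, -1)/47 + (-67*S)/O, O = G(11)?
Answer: 3346851/1034 ≈ 3236.8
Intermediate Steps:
G(M) = 2*M (G(M) = (1 + 1)*M = 2*M)
O = 22 (O = 2*11 = 22)
W(B, s) = -3 (W(B, s) = 3 - 6 = -3)
y(S) = -3/47 - 67*S/22
y(-151) + 2777 = (-3/47 - 67/22*(-151)) + 2777 = (-3/47 + 10117/22) + 2777 = 475433/1034 + 2777 = 3346851/1034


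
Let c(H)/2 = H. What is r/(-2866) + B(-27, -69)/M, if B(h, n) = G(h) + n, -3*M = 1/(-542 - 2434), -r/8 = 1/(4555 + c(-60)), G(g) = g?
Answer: -5447098506236/6355355 ≈ -8.5709e+5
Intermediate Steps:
c(H) = 2*H
r = -8/4435 (r = -8/(4555 + 2*(-60)) = -8/(4555 - 120) = -8/4435 ≈ -0.0018038)
M = 1/8928 (M = -1/(3*(-542 - 2434)) = -⅓/(-2976) = -⅓*(-1/2976) = 1/8928 ≈ 0.00011201)
B(h, n) = h + n
r/(-2866) + B(-27, -69)/M = -8/4435/(-2866) + (-27 - 69)/(1/8928) = -8/4435*(-1/2866) - 96*8928 = 4/6355355 - 857088 = -5447098506236/6355355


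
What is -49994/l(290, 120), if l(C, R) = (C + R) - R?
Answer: -24997/145 ≈ -172.39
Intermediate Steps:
l(C, R) = C
-49994/l(290, 120) = -49994/290 = -49994*1/290 = -24997/145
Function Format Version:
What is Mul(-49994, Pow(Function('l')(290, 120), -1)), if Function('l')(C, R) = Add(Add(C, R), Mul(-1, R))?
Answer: Rational(-24997, 145) ≈ -172.39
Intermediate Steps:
Function('l')(C, R) = C
Mul(-49994, Pow(Function('l')(290, 120), -1)) = Mul(-49994, Pow(290, -1)) = Mul(-49994, Rational(1, 290)) = Rational(-24997, 145)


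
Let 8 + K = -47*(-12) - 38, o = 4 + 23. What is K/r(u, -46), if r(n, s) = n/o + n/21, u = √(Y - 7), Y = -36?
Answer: -48951*I*√43/344 ≈ -933.12*I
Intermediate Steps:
o = 27
u = I*√43 (u = √(-36 - 7) = √(-43) = I*√43 ≈ 6.5574*I)
K = 518 (K = -8 + (-47*(-12) - 38) = -8 + (564 - 38) = -8 + 526 = 518)
r(n, s) = 16*n/189 (r(n, s) = n/27 + n/21 = 16*n/189)
K/r(u, -46) = 518/((16*(I*√43)/189)) = 518/((16*I*√43/189)) = 518*(-189*I*√43/688) = -48951*I*√43/344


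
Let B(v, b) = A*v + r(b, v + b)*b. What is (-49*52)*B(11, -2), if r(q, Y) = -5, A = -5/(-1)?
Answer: -165620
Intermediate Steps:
A = 5 (A = -5*(-1) = 5)
B(v, b) = -5*b + 5*v (B(v, b) = 5*v - 5*b = -5*b + 5*v)
(-49*52)*B(11, -2) = (-49*52)*(-5*(-2) + 5*11) = -2548*(10 + 55) = -2548*65 = -165620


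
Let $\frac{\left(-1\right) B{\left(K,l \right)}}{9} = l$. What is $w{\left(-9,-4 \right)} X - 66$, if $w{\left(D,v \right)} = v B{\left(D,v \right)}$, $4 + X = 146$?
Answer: $-20514$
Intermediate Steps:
$X = 142$ ($X = -4 + 146 = 142$)
$B{\left(K,l \right)} = - 9 l$
$w{\left(D,v \right)} = - 9 v^{2}$ ($w{\left(D,v \right)} = v \left(- 9 v\right) = - 9 v^{2}$)
$w{\left(-9,-4 \right)} X - 66 = - 9 \left(-4\right)^{2} \cdot 142 - 66 = \left(-9\right) 16 \cdot 142 - 66 = \left(-144\right) 142 - 66 = -20448 - 66 = -20514$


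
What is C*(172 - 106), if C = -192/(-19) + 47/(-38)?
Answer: 11121/19 ≈ 585.32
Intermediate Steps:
C = 337/38 (C = -192*(-1/19) + 47*(-1/38) = 192/19 - 47/38 = 337/38 ≈ 8.8684)
C*(172 - 106) = 337*(172 - 106)/38 = (337/38)*66 = 11121/19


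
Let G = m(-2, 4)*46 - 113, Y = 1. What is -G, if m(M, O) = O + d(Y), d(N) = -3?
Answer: 67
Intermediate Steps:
m(M, O) = -3 + O (m(M, O) = O - 3 = -3 + O)
G = -67 (G = (-3 + 4)*46 - 113 = 1*46 - 113 = 46 - 113 = -67)
-G = -1*(-67) = 67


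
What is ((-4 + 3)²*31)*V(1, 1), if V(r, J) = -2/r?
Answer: -62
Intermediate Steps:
((-4 + 3)²*31)*V(1, 1) = ((-4 + 3)²*31)*(-2/1) = ((-1)²*31)*(-2*1) = (1*31)*(-2) = 31*(-2) = -62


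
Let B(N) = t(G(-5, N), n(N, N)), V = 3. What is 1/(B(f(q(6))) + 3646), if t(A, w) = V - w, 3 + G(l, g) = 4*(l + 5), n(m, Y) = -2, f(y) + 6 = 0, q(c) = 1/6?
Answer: 1/3651 ≈ 0.00027390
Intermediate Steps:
q(c) = ⅙
f(y) = -6 (f(y) = -6 + 0 = -6)
G(l, g) = 17 + 4*l (G(l, g) = -3 + 4*(l + 5) = -3 + 4*(5 + l) = -3 + (20 + 4*l) = 17 + 4*l)
t(A, w) = 3 - w
B(N) = 5 (B(N) = 3 - 1*(-2) = 3 + 2 = 5)
1/(B(f(q(6))) + 3646) = 1/(5 + 3646) = 1/3651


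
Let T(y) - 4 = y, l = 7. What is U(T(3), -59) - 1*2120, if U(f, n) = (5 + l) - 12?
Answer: -2120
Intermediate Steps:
T(y) = 4 + y
U(f, n) = 0 (U(f, n) = (5 + 7) - 12 = 12 - 12 = 0)
U(T(3), -59) - 1*2120 = 0 - 1*2120 = 0 - 2120 = -2120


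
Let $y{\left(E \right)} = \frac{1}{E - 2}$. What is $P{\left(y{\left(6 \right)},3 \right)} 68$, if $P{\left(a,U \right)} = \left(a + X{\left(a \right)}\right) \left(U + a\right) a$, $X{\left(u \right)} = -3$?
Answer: $- \frac{2431}{16} \approx -151.94$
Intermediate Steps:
$y{\left(E \right)} = \frac{1}{-2 + E}$
$P{\left(a,U \right)} = a \left(-3 + a\right) \left(U + a\right)$ ($P{\left(a,U \right)} = \left(a - 3\right) \left(U + a\right) a = \left(-3 + a\right) \left(U + a\right) a = a \left(-3 + a\right) \left(U + a\right)$)
$P{\left(y{\left(6 \right)},3 \right)} 68 = \frac{\left(\frac{1}{-2 + 6}\right)^{2} - 9 - \frac{3}{-2 + 6} + \frac{3}{-2 + 6}}{-2 + 6} \cdot 68 = \frac{\left(\frac{1}{4}\right)^{2} - 9 - \frac{3}{4} + \frac{3}{4}}{4} \cdot 68 = \frac{\left(\frac{1}{4}\right)^{2} - 9 - \frac{3}{4} + 3 \cdot \frac{1}{4}}{4} \cdot 68 = \frac{\frac{1}{16} - 9 - \frac{3}{4} + \frac{3}{4}}{4} \cdot 68 = \frac{1}{4} \left(- \frac{143}{16}\right) 68 = \left(- \frac{143}{64}\right) 68 = - \frac{2431}{16}$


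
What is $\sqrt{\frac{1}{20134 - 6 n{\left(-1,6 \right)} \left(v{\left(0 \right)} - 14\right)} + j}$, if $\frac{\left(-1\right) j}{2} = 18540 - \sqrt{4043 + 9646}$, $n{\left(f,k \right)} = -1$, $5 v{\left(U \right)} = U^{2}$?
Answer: $\frac{i \sqrt{592487363798}}{4010} \approx 191.95 i$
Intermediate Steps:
$v{\left(U \right)} = \frac{U^{2}}{5}$
$j = -36846$ ($j = - 2 \left(18540 - \sqrt{4043 + 9646}\right) = - 2 \left(18540 - \sqrt{13689}\right) = - 2 \left(18540 - 117\right) = \left(-2\right) 18423 = -36846$)
$\sqrt{\frac{1}{20134 - 6 n{\left(-1,6 \right)} \left(v{\left(0 \right)} - 14\right)} + j} = \sqrt{\frac{1}{20134 - 6 \left(- (\frac{0^{2}}{5} - 14)\right)} - 36846} = \sqrt{\frac{1}{20134 - 6 \left(- (\frac{1}{5} \cdot 0 - 14)\right)} - 36846} = \sqrt{\frac{1}{20134 - 6 \left(- (0 - 14)\right)} - 36846} = \sqrt{\frac{1}{20134 - 6 \left(\left(-1\right) \left(-14\right)\right)} - 36846} = \sqrt{\frac{1}{20134 - 84} - 36846} = \sqrt{\frac{1}{20050} - 36846} = \sqrt{- \frac{738762299}{20050}} = \frac{i \sqrt{592487363798}}{4010}$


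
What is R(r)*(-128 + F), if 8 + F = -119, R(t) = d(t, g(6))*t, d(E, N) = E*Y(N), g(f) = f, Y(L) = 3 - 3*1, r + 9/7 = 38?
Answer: 0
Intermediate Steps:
r = 257/7 (r = -9/7 + 38 = 257/7 ≈ 36.714)
Y(L) = 0 (Y(L) = 3 - 3 = 0)
d(E, N) = 0 (d(E, N) = E*0 = 0)
R(t) = 0 (R(t) = 0*t = 0)
F = -127 (F = -8 - 119 = -127)
R(r)*(-128 + F) = 0*(-128 - 127) = 0*(-255) = 0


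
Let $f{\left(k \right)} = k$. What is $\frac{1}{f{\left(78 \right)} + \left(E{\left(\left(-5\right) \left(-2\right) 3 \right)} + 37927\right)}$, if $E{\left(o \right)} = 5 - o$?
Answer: $\frac{1}{37980} \approx 2.633 \cdot 10^{-5}$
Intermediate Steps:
$\frac{1}{f{\left(78 \right)} + \left(E{\left(\left(-5\right) \left(-2\right) 3 \right)} + 37927\right)} = \frac{1}{78 + \left(\left(5 - \left(-5\right) \left(-2\right) 3\right) + 37927\right)} = \frac{1}{78 + \left(\left(5 - 10 \cdot 3\right) + 37927\right)} = \frac{1}{78 + \left(\left(5 - 30\right) + 37927\right)} = \frac{1}{78 + \left(-25 + 37927\right)} = \frac{1}{78 + 37902} = \frac{1}{37980}$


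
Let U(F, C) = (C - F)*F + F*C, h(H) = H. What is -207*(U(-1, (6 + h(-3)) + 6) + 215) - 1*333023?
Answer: -373595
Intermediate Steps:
U(F, C) = C*F + F*(C - F) (U(F, C) = F*(C - F) + C*F = C*F + F*(C - F))
-207*(U(-1, (6 + h(-3)) + 6) + 215) - 1*333023 = -207*(-(-1*(-1) + 2*((6 - 3) + 6)) + 215) - 1*333023 = -207*(-(1 + 2*(3 + 6)) + 215) - 333023 = -207*(-(1 + 2*9) + 215) - 333023 = -207*(-(1 + 18) + 215) - 333023 = -207*(-1*19 + 215) - 333023 = -207*(-19 + 215) - 333023 = -207*196 - 333023 = -40572 - 333023 = -373595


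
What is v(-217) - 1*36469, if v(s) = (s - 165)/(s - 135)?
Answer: -6418353/176 ≈ -36468.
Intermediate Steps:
v(s) = (-165 + s)/(-135 + s)
v(-217) - 1*36469 = (-165 - 217)/(-135 - 217) - 1*36469 = -382/(-352) - 36469 = -1/352*(-382) - 36469 = 191/176 - 36469 = -6418353/176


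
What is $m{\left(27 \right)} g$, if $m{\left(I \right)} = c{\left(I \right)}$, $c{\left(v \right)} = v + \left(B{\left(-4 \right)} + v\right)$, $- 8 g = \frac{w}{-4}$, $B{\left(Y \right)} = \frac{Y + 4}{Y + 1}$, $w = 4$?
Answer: $\frac{27}{4} \approx 6.75$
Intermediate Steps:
$B{\left(Y \right)} = \frac{4 + Y}{1 + Y}$
$g = \frac{1}{8}$ ($g = - \frac{4 \frac{1}{-4}}{8} = - \frac{4 \left(- \frac{1}{4}\right)}{8} = \left(- \frac{1}{8}\right) \left(-1\right) = \frac{1}{8} \approx 0.125$)
$c{\left(v \right)} = 2 v$ ($c{\left(v \right)} = v + \left(\frac{4 - 4}{1 - 4} + v\right) = v + \left(\frac{1}{-3} \cdot 0 + v\right) = v + \left(\left(- \frac{1}{3}\right) 0 + v\right) = v + \left(0 + v\right) = v + v = 2 v$)
$m{\left(I \right)} = 2 I$
$m{\left(27 \right)} g = 2 \cdot 27 \cdot \frac{1}{8} = 54 \cdot \frac{1}{8} = \frac{27}{4}$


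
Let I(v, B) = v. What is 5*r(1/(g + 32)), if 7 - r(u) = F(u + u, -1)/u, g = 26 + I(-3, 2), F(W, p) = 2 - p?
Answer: -790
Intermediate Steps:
g = 23 (g = 26 - 3 = 23)
r(u) = 7 - 3/u (r(u) = 7 - (2 - 1*(-1))/u = 7 - (2 + 1)/u = 7 - 3/u)
5*r(1/(g + 32)) = 5*(7 - 3/(1/(23 + 32))) = 5*(7 - 3/(1/55)) = 5*(7 - 3/1/55) = 5*(7 - 3*55) = 5*(7 - 165) = 5*(-158) = -790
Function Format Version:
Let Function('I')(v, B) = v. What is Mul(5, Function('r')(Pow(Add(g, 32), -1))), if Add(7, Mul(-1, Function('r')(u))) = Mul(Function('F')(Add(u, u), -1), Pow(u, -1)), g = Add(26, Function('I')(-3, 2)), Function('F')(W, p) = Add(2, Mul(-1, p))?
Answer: -790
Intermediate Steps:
g = 23 (g = Add(26, -3) = 23)
Function('r')(u) = Add(7, Mul(-3, Pow(u, -1))) (Function('r')(u) = Add(7, Mul(-1, Mul(Add(2, Mul(-1, -1)), Pow(u, -1)))) = Add(7, Mul(-1, Mul(Add(2, 1), Pow(u, -1)))) = Add(7, Mul(-1, Mul(3, Pow(u, -1)))) = Add(7, Mul(-3, Pow(u, -1))))
Mul(5, Function('r')(Pow(Add(g, 32), -1))) = Mul(5, Add(7, Mul(-3, Pow(Pow(Add(23, 32), -1), -1)))) = Mul(5, Add(7, Mul(-3, Pow(Pow(55, -1), -1)))) = Mul(5, Add(7, Mul(-3, Pow(Rational(1, 55), -1)))) = Mul(5, Add(7, Mul(-3, 55))) = Mul(5, Add(7, -165)) = Mul(5, -158) = -790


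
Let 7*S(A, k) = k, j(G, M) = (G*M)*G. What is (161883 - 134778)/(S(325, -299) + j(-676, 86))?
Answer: 4865/7053827 ≈ 0.00068970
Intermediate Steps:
j(G, M) = M*G**2
S(A, k) = k/7
(161883 - 134778)/(S(325, -299) + j(-676, 86)) = (161883 - 134778)/((1/7)*(-299) + 86*(-676)**2) = 27105/(-299/7 + 86*456976) = 27105/(-299/7 + 39299936) = 27105/(275099253/7) = 27105*(7/275099253) = 4865/7053827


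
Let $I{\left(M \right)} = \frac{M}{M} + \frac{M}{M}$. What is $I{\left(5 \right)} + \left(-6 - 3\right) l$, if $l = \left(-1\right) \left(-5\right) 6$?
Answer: $-268$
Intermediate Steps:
$I{\left(M \right)} = 2$ ($I{\left(M \right)} = 1 + 1 = 2$)
$l = 30$ ($l = 5 \cdot 6 = 30$)
$I{\left(5 \right)} + \left(-6 - 3\right) l = 2 + \left(-6 - 3\right) 30 = 2 - 270 = -268$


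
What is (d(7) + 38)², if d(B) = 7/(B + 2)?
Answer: 121801/81 ≈ 1503.7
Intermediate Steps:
d(B) = 7/(2 + B)
(d(7) + 38)² = (7/(2 + 7) + 38)² = (7/9 + 38)² = (349/9)² = 121801/81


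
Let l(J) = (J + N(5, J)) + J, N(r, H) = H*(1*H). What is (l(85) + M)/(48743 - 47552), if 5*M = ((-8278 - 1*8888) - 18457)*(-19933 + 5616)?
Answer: 510051466/5955 ≈ 85651.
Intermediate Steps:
N(r, H) = H² (N(r, H) = H*H = H²)
l(J) = J² + 2*J (l(J) = (J + J²) + J = J² + 2*J)
M = 510014491/5 (M = (((-8278 - 1*8888) - 18457)*(-19933 + 5616))/5 = (((-8278 - 8888) - 18457)*(-14317))/5 = ((-17166 - 18457)*(-14317))/5 = (-35623*(-14317))/5 = (⅕)*510014491 = 510014491/5 ≈ 1.0200e+8)
(l(85) + M)/(48743 - 47552) = (85*(2 + 85) + 510014491/5)/(48743 - 47552) = (85*87 + 510014491/5)/1191 = (7395 + 510014491/5)*(1/1191) = (510051466/5)*(1/1191) = 510051466/5955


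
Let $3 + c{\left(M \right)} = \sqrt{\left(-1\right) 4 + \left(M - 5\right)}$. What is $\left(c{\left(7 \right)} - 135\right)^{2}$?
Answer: $\left(138 - i \sqrt{2}\right)^{2} \approx 19042.0 - 390.3 i$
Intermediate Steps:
$c{\left(M \right)} = -3 + \sqrt{-9 + M}$ ($c{\left(M \right)} = -3 + \sqrt{\left(-1\right) 4 + \left(M - 5\right)} = -3 + \sqrt{-4 + \left(-5 + M\right)} = -3 + \sqrt{-9 + M}$)
$\left(c{\left(7 \right)} - 135\right)^{2} = \left(\left(-3 + \sqrt{-9 + 7}\right) - 135\right)^{2} = \left(\left(-3 + \sqrt{-2}\right) - 135\right)^{2} = \left(\left(-3 + i \sqrt{2}\right) - 135\right)^{2} = \left(-138 + i \sqrt{2}\right)^{2}$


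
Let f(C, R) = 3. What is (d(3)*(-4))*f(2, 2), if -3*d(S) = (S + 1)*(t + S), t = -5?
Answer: -32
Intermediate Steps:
d(S) = -(1 + S)*(-5 + S)/3 (d(S) = -(S + 1)*(-5 + S)/3 = -(1 + S)*(-5 + S)/3)
(d(3)*(-4))*f(2, 2) = ((5/3 - ⅓*3² + (4/3)*3)*(-4))*3 = ((5/3 - ⅓*9 + 4)*(-4))*3 = ((5/3 - 3 + 4)*(-4))*3 = ((8/3)*(-4))*3 = -32/3*3 = -32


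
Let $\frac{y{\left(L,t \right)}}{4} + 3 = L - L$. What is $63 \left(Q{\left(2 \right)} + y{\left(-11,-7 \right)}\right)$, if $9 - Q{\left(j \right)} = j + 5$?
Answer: $-630$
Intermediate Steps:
$y{\left(L,t \right)} = -12$ ($y{\left(L,t \right)} = -12 + 4 \left(L - L\right) = -12 + 4 \cdot 0 = -12 + 0 = -12$)
$Q{\left(j \right)} = 4 - j$ ($Q{\left(j \right)} = 9 - \left(j + 5\right) = 9 - \left(5 + j\right) = 4 - j$)
$63 \left(Q{\left(2 \right)} + y{\left(-11,-7 \right)}\right) = 63 \left(\left(4 - 2\right) - 12\right) = 63 \left(2 - 12\right) = 63 \left(-10\right) = -630$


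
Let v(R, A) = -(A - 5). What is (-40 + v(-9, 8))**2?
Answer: 1849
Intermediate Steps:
v(R, A) = 5 - A (v(R, A) = -(-5 + A) = 5 - A)
(-40 + v(-9, 8))**2 = (-40 + (5 - 1*8))**2 = (-40 + (5 - 8))**2 = (-40 - 3)**2 = (-43)**2 = 1849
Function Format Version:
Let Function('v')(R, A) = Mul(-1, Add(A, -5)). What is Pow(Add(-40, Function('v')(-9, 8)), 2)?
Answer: 1849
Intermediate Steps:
Function('v')(R, A) = Add(5, Mul(-1, A)) (Function('v')(R, A) = Mul(-1, Add(-5, A)) = Add(5, Mul(-1, A)))
Pow(Add(-40, Function('v')(-9, 8)), 2) = Pow(Add(-40, Add(5, Mul(-1, 8))), 2) = Pow(Add(-40, Add(5, -8)), 2) = Pow(Add(-40, -3), 2) = Pow(-43, 2) = 1849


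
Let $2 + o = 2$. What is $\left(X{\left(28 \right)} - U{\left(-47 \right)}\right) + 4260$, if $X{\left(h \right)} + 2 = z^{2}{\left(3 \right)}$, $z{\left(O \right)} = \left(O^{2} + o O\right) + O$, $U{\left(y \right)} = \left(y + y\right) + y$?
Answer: $4543$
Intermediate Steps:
$o = 0$ ($o = -2 + 2 = 0$)
$U{\left(y \right)} = 3 y$ ($U{\left(y \right)} = 2 y + y = 3 y$)
$z{\left(O \right)} = O + O^{2}$ ($z{\left(O \right)} = \left(O^{2} + 0 O\right) + O = \left(O^{2} + 0\right) + O = O^{2} + O = O + O^{2}$)
$X{\left(h \right)} = 142$ ($X{\left(h \right)} = -2 + \left(3 \left(1 + 3\right)\right)^{2} = -2 + \left(3 \cdot 4\right)^{2} = -2 + 12^{2} = -2 + 144 = 142$)
$\left(X{\left(28 \right)} - U{\left(-47 \right)}\right) + 4260 = \left(142 - 3 \left(-47\right)\right) + 4260 = \left(142 - -141\right) + 4260 = \left(142 + 141\right) + 4260 = 283 + 4260 = 4543$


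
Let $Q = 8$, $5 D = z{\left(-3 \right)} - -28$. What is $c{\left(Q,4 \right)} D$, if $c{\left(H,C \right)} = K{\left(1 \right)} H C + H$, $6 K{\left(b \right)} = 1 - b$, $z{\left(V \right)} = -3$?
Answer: $40$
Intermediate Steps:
$K{\left(b \right)} = \frac{1}{6} - \frac{b}{6}$ ($K{\left(b \right)} = \frac{1 - b}{6} = \frac{1}{6} - \frac{b}{6}$)
$D = 5$ ($D = \frac{-3 - -28}{5} = \frac{-3 + 28}{5} = \frac{1}{5} \cdot 25 = 5$)
$c{\left(H,C \right)} = H$ ($c{\left(H,C \right)} = \left(\frac{1}{6} - \frac{1}{6}\right) H C + H = 0 H C + H = 0 C + H = 0 + H = H$)
$c{\left(Q,4 \right)} D = 8 \cdot 5 = 40$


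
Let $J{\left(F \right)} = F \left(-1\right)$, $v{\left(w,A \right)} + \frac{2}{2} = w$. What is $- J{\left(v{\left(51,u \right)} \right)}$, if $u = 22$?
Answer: $50$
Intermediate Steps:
$v{\left(w,A \right)} = -1 + w$
$J{\left(F \right)} = - F$
$- J{\left(v{\left(51,u \right)} \right)} = - \left(-1\right) \left(-1 + 51\right) = - \left(-1\right) 50 = \left(-1\right) \left(-50\right) = 50$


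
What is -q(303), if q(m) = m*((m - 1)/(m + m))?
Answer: -151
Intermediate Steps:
q(m) = -½ + m/2 (q(m) = m*((-1 + m)/((2*m))) = m*((-1 + m)*(1/(2*m))) = m*((-1 + m)/(2*m)) = -½ + m/2)
-q(303) = -(-½ + (½)*303) = -(-½ + 303/2) = -1*151 = -151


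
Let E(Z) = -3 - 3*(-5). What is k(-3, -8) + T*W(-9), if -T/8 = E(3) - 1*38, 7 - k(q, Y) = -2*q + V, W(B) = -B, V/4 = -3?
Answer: 1885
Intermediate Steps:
V = -12 (V = 4*(-3) = -12)
E(Z) = 12 (E(Z) = -3 + 15 = 12)
k(q, Y) = 19 + 2*q (k(q, Y) = 7 - (-2*q - 12) = 7 - (-12 - 2*q) = 7 + (12 + 2*q) = 19 + 2*q)
T = 208 (T = -8*(12 - 1*38) = -8*(12 - 38) = -8*(-26) = 208)
k(-3, -8) + T*W(-9) = (19 + 2*(-3)) + 208*(-1*(-9)) = (19 - 6) + 208*9 = 13 + 1872 = 1885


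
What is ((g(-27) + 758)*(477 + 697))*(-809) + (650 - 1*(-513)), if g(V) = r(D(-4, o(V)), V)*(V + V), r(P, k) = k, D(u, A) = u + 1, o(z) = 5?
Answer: -2104680293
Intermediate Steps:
D(u, A) = 1 + u
g(V) = 2*V² (g(V) = V*(V + V) = V*(2*V) = 2*V²)
((g(-27) + 758)*(477 + 697))*(-809) + (650 - 1*(-513)) = ((2*(-27)² + 758)*(477 + 697))*(-809) + (650 - 1*(-513)) = ((2*729 + 758)*1174)*(-809) + (650 + 513) = ((1458 + 758)*1174)*(-809) + 1163 = (2216*1174)*(-809) + 1163 = 2601584*(-809) + 1163 = -2104681456 + 1163 = -2104680293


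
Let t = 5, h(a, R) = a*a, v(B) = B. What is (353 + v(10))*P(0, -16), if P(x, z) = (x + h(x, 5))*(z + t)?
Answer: 0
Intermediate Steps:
h(a, R) = a²
P(x, z) = (5 + z)*(x + x²) (P(x, z) = (x + x²)*(z + 5) = (x + x²)*(5 + z) = (5 + z)*(x + x²))
(353 + v(10))*P(0, -16) = (353 + 10)*(0*(5 - 16 + 5*0 + 0*(-16))) = 363*(0*(5 - 16 + 0 + 0)) = 363*(0*(-11)) = 363*0 = 0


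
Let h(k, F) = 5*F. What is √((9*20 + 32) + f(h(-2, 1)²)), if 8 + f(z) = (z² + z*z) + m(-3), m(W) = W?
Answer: √1451 ≈ 38.092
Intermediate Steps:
f(z) = -11 + 2*z² (f(z) = -8 + ((z² + z*z) - 3) = -8 + ((z² + z²) - 3) = -8 + (2*z² - 3) = -8 + (-3 + 2*z²) = -11 + 2*z²)
√((9*20 + 32) + f(h(-2, 1)²)) = √((9*20 + 32) + (-11 + 2*((5*1)²)²)) = √((180 + 32) + (-11 + 2*(5²)²)) = √(212 + (-11 + 2*25²)) = √(212 + (-11 + 2*625)) = √(212 + (-11 + 1250)) = √(212 + 1239) = √1451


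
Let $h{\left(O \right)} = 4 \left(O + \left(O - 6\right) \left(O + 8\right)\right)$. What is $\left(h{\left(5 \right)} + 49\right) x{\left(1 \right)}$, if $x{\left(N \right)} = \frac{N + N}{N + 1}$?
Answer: $17$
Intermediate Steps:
$x{\left(N \right)} = \frac{2 N}{1 + N}$
$h{\left(O \right)} = 4 O + 4 \left(-6 + O\right) \left(8 + O\right)$ ($h{\left(O \right)} = 4 \left(O + \left(-6 + O\right) \left(8 + O\right)\right) = 4 O + 4 \left(-6 + O\right) \left(8 + O\right)$)
$\left(h{\left(5 \right)} + 49\right) x{\left(1 \right)} = \left(\left(-192 + 4 \cdot 5^{2} + 12 \cdot 5\right) + 49\right) 2 \cdot 1 \frac{1}{1 + 1} = \left(\left(-192 + 4 \cdot 25 + 60\right) + 49\right) 2 \cdot 1 \cdot \frac{1}{2} = \left(\left(-192 + 100 + 60\right) + 49\right) 2 \cdot 1 \cdot \frac{1}{2} = \left(-32 + 49\right) 1 = 17 \cdot 1 = 17$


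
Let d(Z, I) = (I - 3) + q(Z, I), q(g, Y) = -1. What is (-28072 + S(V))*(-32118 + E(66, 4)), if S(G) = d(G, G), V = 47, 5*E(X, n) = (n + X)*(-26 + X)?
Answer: 884539182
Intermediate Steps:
E(X, n) = (-26 + X)*(X + n)/5 (E(X, n) = ((n + X)*(-26 + X))/5 = ((X + n)*(-26 + X))/5 = ((-26 + X)*(X + n))/5 = (-26 + X)*(X + n)/5)
d(Z, I) = -4 + I (d(Z, I) = (I - 3) - 1 = (-3 + I) - 1 = -4 + I)
S(G) = -4 + G
(-28072 + S(V))*(-32118 + E(66, 4)) = (-28072 + (-4 + 47))*(-32118 + (-26/5*66 - 26/5*4 + (⅕)*66² + (⅕)*66*4)) = (-28072 + 43)*(-32118 + (-1716/5 - 104/5 + (⅕)*4356 + 264/5)) = -28029*(-32118 + (-1716/5 - 104/5 + 4356/5 + 264/5)) = -28029*(-32118 + 560) = -28029*(-31558) = 884539182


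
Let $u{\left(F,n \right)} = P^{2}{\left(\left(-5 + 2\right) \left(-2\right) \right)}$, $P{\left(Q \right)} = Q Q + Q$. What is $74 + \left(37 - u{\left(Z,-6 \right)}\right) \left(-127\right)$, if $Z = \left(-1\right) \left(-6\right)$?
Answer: $219403$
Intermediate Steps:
$Z = 6$
$P{\left(Q \right)} = Q + Q^{2}$ ($P{\left(Q \right)} = Q^{2} + Q = Q + Q^{2}$)
$u{\left(F,n \right)} = 1764$ ($u{\left(F,n \right)} = \left(\left(-5 + 2\right) \left(-2\right) \left(1 + \left(-5 + 2\right) \left(-2\right)\right)\right)^{2} = \left(\left(-3\right) \left(-2\right) \left(1 - -6\right)\right)^{2} = \left(6 \left(1 + 6\right)\right)^{2} = \left(6 \cdot 7\right)^{2} = 42^{2} = 1764$)
$74 + \left(37 - u{\left(Z,-6 \right)}\right) \left(-127\right) = 74 + \left(37 - 1764\right) \left(-127\right) = 74 - -219329 = 74 + 219329 = 219403$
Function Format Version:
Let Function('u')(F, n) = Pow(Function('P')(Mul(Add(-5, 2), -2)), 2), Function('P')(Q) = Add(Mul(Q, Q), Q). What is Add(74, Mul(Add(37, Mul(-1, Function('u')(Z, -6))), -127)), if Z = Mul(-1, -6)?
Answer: 219403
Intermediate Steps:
Z = 6
Function('P')(Q) = Add(Q, Pow(Q, 2)) (Function('P')(Q) = Add(Pow(Q, 2), Q) = Add(Q, Pow(Q, 2)))
Function('u')(F, n) = 1764 (Function('u')(F, n) = Pow(Mul(Mul(Add(-5, 2), -2), Add(1, Mul(Add(-5, 2), -2))), 2) = Pow(Mul(Mul(-3, -2), Add(1, Mul(-3, -2))), 2) = Pow(Mul(6, Add(1, 6)), 2) = Pow(Mul(6, 7), 2) = Pow(42, 2) = 1764)
Add(74, Mul(Add(37, Mul(-1, Function('u')(Z, -6))), -127)) = Add(74, Mul(Add(37, Mul(-1, 1764)), -127)) = Add(74, Mul(Add(37, -1764), -127)) = Add(74, Mul(-1727, -127)) = Add(74, 219329) = 219403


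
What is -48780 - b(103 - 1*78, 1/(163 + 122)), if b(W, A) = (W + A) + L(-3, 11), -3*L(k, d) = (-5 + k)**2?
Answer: -13903346/285 ≈ -48784.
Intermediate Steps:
L(k, d) = -(-5 + k)**2/3
b(W, A) = -64/3 + A + W (b(W, A) = (W + A) - (-5 - 3)**2/3 = (A + W) - 1/3*(-8)**2 = (A + W) - 1/3*64 = (A + W) - 64/3 = -64/3 + A + W)
-48780 - b(103 - 1*78, 1/(163 + 122)) = -48780 - (-64/3 + 1/(163 + 122) + (103 - 1*78)) = -48780 - (-64/3 + 1/285 + (103 - 78)) = -48780 - (-64/3 + 1/285 + 25) = -48780 - 1*1046/285 = -48780 - 1046/285 = -13903346/285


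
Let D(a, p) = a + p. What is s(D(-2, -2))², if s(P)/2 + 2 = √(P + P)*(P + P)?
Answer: -2032 + 256*I*√2 ≈ -2032.0 + 362.04*I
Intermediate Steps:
s(P) = -4 + 4*√2*P^(3/2) (s(P) = -4 + 2*(√(P + P)*(P + P)) = -4 + 2*(√(2*P)*(2*P)) = -4 + 2*((√2*√P)*(2*P)) = -4 + 2*(2*√2*P^(3/2)) = -4 + 4*√2*P^(3/2))
s(D(-2, -2))² = (-4 + 4*√2*(-2 - 2)^(3/2))² = (-4 + 4*√2*(-4)^(3/2))² = (-4 + 4*√2*(-8*I))² = (-4 - 32*I*√2)²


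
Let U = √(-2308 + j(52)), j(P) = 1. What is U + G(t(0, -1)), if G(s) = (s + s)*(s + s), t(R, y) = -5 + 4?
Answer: 4 + I*√2307 ≈ 4.0 + 48.031*I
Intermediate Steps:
t(R, y) = -1
U = I*√2307 (U = √(-2308 + 1) = √(-2307) = I*√2307 ≈ 48.031*I)
G(s) = 4*s² (G(s) = (2*s)*(2*s) = 4*s²)
U + G(t(0, -1)) = I*√2307 + 4*(-1)² = I*√2307 + 4*1 = I*√2307 + 4 = 4 + I*√2307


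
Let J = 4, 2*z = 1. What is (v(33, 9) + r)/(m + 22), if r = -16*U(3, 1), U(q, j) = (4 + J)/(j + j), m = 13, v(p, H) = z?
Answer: -127/70 ≈ -1.8143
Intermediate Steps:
z = ½ (z = (½)*1 = ½ ≈ 0.50000)
v(p, H) = ½
U(q, j) = 4/j (U(q, j) = (4 + 4)/(j + j) = 8/((2*j)) = 8*(1/(2*j)) = 4/j)
r = -64 (r = -64/1 = -64 ≈ -64.000)
(v(33, 9) + r)/(m + 22) = (½ - 64)/(13 + 22) = -127/2/35 = -127/2*1/35 = -127/70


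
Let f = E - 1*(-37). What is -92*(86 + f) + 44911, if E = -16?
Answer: 35067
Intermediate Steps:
f = 21 (f = -16 - 1*(-37) = -16 + 37 = 21)
-92*(86 + f) + 44911 = -92*(86 + 21) + 44911 = -92*107 + 44911 = -9844 + 44911 = 35067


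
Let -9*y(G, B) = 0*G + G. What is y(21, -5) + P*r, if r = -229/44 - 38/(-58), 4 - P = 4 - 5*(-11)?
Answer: 86263/348 ≈ 247.88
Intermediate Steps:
y(G, B) = -G/9 (y(G, B) = -(0*G + G)/9 = -(0 + G)/9 = -G/9)
P = -55 (P = 4 - (4 - 5*(-11)) = 4 - (4 + 55) = 4 - 1*59 = 4 - 59 = -55)
r = -5805/1276 (r = -229*1/44 - 38*(-1/58) = -229/44 + 19/29 = -5805/1276 ≈ -4.5494)
y(21, -5) + P*r = -⅑*21 - 55*(-5805/1276) = -7/3 + 29025/116 = 86263/348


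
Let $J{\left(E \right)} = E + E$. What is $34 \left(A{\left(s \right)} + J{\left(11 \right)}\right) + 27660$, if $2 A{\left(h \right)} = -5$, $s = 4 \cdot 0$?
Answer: $28323$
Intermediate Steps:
$s = 0$
$A{\left(h \right)} = - \frac{5}{2}$ ($A{\left(h \right)} = \frac{1}{2} \left(-5\right) = - \frac{5}{2}$)
$J{\left(E \right)} = 2 E$
$34 \left(A{\left(s \right)} + J{\left(11 \right)}\right) + 27660 = 34 \left(- \frac{5}{2} + 2 \cdot 11\right) + 27660 = 34 \left(- \frac{5}{2} + 22\right) + 27660 = 34 \cdot \frac{39}{2} + 27660 = 663 + 27660 = 28323$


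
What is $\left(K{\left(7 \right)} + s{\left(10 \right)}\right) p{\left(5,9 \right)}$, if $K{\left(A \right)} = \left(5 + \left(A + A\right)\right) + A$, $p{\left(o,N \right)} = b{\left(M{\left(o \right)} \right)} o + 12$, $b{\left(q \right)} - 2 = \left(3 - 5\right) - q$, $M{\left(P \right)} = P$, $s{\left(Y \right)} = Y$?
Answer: $-468$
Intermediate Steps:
$b{\left(q \right)} = - q$ ($b{\left(q \right)} = 2 - \left(2 + q\right) = - q$)
$p{\left(o,N \right)} = 12 - o^{2}$ ($p{\left(o,N \right)} = - o o + 12 = - o^{2} + 12 = 12 - o^{2}$)
$K{\left(A \right)} = 5 + 3 A$ ($K{\left(A \right)} = \left(5 + 2 A\right) + A = 5 + 3 A$)
$\left(K{\left(7 \right)} + s{\left(10 \right)}\right) p{\left(5,9 \right)} = \left(\left(5 + 3 \cdot 7\right) + 10\right) \left(12 - 5^{2}\right) = \left(\left(5 + 21\right) + 10\right) \left(12 - 25\right) = \left(26 + 10\right) \left(12 - 25\right) = 36 \left(-13\right) = -468$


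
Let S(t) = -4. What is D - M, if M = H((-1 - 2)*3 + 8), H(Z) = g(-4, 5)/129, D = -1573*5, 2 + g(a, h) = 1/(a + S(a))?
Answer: -8116663/1032 ≈ -7865.0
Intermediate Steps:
g(a, h) = -2 + 1/(-4 + a) (g(a, h) = -2 + 1/(a - 4) = -2 + 1/(-4 + a))
D = -7865
H(Z) = -17/1032 (H(Z) = ((9 - 2*(-4))/(-4 - 4))/129 = ((9 + 8)/(-8))*(1/129) = -⅛*17*(1/129) = -17/8*1/129 = -17/1032)
M = -17/1032 ≈ -0.016473
D - M = -7865 - 1*(-17/1032) = -7865 + 17/1032 = -8116663/1032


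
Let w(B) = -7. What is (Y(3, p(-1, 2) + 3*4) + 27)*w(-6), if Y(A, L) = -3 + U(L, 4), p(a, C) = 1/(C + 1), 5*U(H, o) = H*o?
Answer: -3556/15 ≈ -237.07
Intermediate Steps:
U(H, o) = H*o/5 (U(H, o) = (H*o)/5 = H*o/5)
p(a, C) = 1/(1 + C)
Y(A, L) = -3 + 4*L/5 (Y(A, L) = -3 + (⅕)*L*4 = -3 + 4*L/5)
(Y(3, p(-1, 2) + 3*4) + 27)*w(-6) = ((-3 + 4*(1/(1 + 2) + 3*4)/5) + 27)*(-7) = ((-3 + 4*(1/3 + 12)/5) + 27)*(-7) = ((-3 + 4*(⅓ + 12)/5) + 27)*(-7) = ((-3 + (⅘)*(37/3)) + 27)*(-7) = ((-3 + 148/15) + 27)*(-7) = (103/15 + 27)*(-7) = (508/15)*(-7) = -3556/15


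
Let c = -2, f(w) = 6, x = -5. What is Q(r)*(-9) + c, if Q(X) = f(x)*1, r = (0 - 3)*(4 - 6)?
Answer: -56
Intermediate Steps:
r = 6 (r = -3*(-2) = 6)
Q(X) = 6 (Q(X) = 6*1 = 6)
Q(r)*(-9) + c = 6*(-9) - 2 = -54 - 2 = -56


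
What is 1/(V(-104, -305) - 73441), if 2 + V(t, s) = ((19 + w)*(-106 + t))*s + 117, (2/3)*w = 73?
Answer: 1/8157099 ≈ 1.2259e-7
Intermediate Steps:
w = 219/2 (w = (3/2)*73 = 219/2 ≈ 109.50)
V(t, s) = 115 + s*(-13621 + 257*t/2) (V(t, s) = -2 + (((19 + 219/2)*(-106 + t))*s + 117) = -2 + ((257*(-106 + t)/2)*s + 117) = -2 + ((-13621 + 257*t/2)*s + 117) = -2 + (s*(-13621 + 257*t/2) + 117) = -2 + (117 + s*(-13621 + 257*t/2)) = 115 + s*(-13621 + 257*t/2))
1/(V(-104, -305) - 73441) = 1/((115 - 13621*(-305) + (257/2)*(-305)*(-104)) - 73441) = 1/((115 + 4154405 + 4076020) - 73441) = 1/(8230540 - 73441) = 1/8157099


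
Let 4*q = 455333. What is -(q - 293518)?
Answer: 718739/4 ≈ 1.7968e+5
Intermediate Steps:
q = 455333/4 (q = (¼)*455333 = 455333/4 ≈ 1.1383e+5)
-(q - 293518) = -(455333/4 - 293518) = -1*(-718739/4) = 718739/4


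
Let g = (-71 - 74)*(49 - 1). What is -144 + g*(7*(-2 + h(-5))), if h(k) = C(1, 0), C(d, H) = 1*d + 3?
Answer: -97584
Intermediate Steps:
C(d, H) = 3 + d (C(d, H) = d + 3 = 3 + d)
h(k) = 4 (h(k) = 3 + 1 = 4)
g = -6960 (g = -145*48 = -6960)
-144 + g*(7*(-2 + h(-5))) = -144 - 48720*(-2 + 4) = -144 - 48720*2 = -144 - 6960*14 = -144 - 97440 = -97584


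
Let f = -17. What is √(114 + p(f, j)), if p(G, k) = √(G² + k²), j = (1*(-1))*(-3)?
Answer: √(114 + √298) ≈ 11.457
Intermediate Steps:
j = 3 (j = -1*(-3) = 3)
√(114 + p(f, j)) = √(114 + √((-17)² + 3²)) = √(114 + √(289 + 9)) = √(114 + √298)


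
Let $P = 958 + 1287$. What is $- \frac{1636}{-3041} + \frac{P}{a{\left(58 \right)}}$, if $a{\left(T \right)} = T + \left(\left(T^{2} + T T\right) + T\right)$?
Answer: $\frac{18023829}{20812604} \approx 0.866$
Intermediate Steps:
$P = 2245$
$a{\left(T \right)} = 2 T + 2 T^{2}$ ($a{\left(T \right)} = T + \left(\left(T^{2} + T^{2}\right) + T\right) = T + \left(2 T^{2} + T\right) = T + \left(T + 2 T^{2}\right) = 2 T + 2 T^{2}$)
$- \frac{1636}{-3041} + \frac{P}{a{\left(58 \right)}} = - \frac{1636}{-3041} + \frac{2245}{2 \cdot 58 \left(1 + 58\right)} = \left(-1636\right) \left(- \frac{1}{3041}\right) + \frac{2245}{2 \cdot 58 \cdot 59} = \frac{1636}{3041} + \frac{2245}{6844} = \frac{18023829}{20812604}$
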